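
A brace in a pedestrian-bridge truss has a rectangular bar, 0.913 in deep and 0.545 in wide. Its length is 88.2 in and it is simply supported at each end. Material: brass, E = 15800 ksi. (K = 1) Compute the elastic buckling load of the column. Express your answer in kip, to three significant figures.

Buckling occurs about the weak axis: I_min = h·b³/12 with b = 0.545 in (the shorter side).
I_min = 0.913×0.545³/12 = 1.232×10^-2 in⁴
Effective length L_e = K·L = 1 × 88.2 = 88.20 in
P_cr = π²EI / L_e² = π² × 15800×10³ × 1.232×10^-2 / 88.20² = 246.9 lb

P_cr ≈ 0.247 kip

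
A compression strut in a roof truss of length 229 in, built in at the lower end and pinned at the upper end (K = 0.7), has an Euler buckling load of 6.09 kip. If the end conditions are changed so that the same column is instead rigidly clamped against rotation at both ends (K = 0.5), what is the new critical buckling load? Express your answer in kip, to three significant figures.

P_cr ≈ 11.9 kip

P_cr ∝ 1/K², so P_cr,new = P_cr,old × (K_old/K_new)² = 6.09 × (0.7/0.5)²
= 6.09 × 1.960 = 11.9 kip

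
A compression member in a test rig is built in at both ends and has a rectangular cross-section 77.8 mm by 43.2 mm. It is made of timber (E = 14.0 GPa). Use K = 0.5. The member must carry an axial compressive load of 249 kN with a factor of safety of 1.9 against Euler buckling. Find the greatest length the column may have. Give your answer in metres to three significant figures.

Buckling occurs about the weak axis: I_min = h·b³/12 with b = 43.2 mm (the shorter side).
I_min = 77.8×43.2³/12 = 5.227×10^5 mm⁴
I = 5.227×10^-7 m⁴
Required critical load P_cr = n·P = 1.9 × 249 = 473.1 kN = 4.731×10^5 N
From P_cr = π²EI/(K·L)²:  L = (1/K)·√(π²EI/P_cr) = (1/0.5)·√(π²×1.40×10^10×5.227×10^-7/4.731×10^5)
L = 0.781 m

L_max ≈ 0.781 m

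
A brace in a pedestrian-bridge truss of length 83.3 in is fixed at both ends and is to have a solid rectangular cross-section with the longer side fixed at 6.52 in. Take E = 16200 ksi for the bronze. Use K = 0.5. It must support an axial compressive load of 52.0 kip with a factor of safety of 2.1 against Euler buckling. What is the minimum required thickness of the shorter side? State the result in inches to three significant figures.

b ≈ 1.30 in

Required P_cr = n·P = 2.1 × 52.0 = 109.2 kip
L_e = K·L = 0.5 × 83.3 = 41.65 in
Required I = P_cr·L_e²/(π²E) = 1.092×10^5 × 41.65² / (π² × 1.62×10^7) = 1.185 in⁴
Rectangle, weak axis: I_min = h·b³/12 with h = 6.52 in fixed  ⇒  b = (12I/h)^(1/3) = 1.30 in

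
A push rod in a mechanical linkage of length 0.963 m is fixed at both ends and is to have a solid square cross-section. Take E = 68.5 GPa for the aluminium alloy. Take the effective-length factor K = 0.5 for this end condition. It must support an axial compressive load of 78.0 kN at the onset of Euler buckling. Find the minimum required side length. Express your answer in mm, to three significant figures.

L_e = K·L = 0.5 × 0.963 = 0.4815 m
Required I = P_cr·L_e²/(π²E) = 7.800×10^4 × 0.4815² / (π² × 6.85×10^10) = 2.675×10^-8 m⁴
I_req = 2.675×10^4 mm⁴
Solid square: I = a⁴/12  ⇒  a = (12I)^(1/4) = (12×2.675×10^4)^(1/4) = 23.8 mm

a ≈ 23.8 mm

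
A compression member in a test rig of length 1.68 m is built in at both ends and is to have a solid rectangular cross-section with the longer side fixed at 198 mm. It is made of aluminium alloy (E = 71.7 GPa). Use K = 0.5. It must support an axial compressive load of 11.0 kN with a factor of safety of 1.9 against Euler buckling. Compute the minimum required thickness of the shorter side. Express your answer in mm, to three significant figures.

b ≈ 10.8 mm

Required P_cr = n·P = 1.9 × 11.0 = 20.90 kN
L_e = K·L = 0.5 × 1.68 = 0.8400 m
Required I = P_cr·L_e²/(π²E) = 2.090×10^4 × 0.8400² / (π² × 7.17×10^10) = 2.084×10^-8 m⁴
I_req = 2.084×10^4 mm⁴
Rectangle, weak axis: I_min = h·b³/12 with h = 198 mm fixed  ⇒  b = (12I/h)^(1/3) = 10.8 mm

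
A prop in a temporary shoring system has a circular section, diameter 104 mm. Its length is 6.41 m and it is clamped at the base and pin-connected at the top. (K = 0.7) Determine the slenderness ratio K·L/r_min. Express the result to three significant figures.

For a solid circle r = d/4 = 104/4 = 26.00 mm
L_e = K·L = 0.7 × 6.41 m = 4.487 m = 4487.0 mm
λ = L_e / r_min = 4487.0 / 26.00 = 173

λ ≈ 173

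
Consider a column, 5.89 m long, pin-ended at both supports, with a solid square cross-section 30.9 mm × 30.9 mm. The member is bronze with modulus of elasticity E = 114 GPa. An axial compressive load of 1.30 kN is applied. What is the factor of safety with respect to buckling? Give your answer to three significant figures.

I = a⁴/12 = 30.9⁴/12 = 7.597×10^4 mm⁴
I = 7.597×10^4 mm⁴ = 7.597×10^-8 m⁴
Effective length L_e = K·L = 1 × 5.89 = 5.890 m
P_cr = π²EI / L_e² = π² × 114×10⁹ × 7.597×10^-8 / 5.890² = 2.464×10^3 N
Factor of safety n = P_cr / P = 2.4639 / 1.30 = 1.90

n ≈ 1.90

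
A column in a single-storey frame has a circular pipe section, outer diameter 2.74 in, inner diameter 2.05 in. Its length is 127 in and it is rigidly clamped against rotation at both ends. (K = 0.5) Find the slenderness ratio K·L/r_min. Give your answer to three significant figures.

λ ≈ 74.2

d_o = 2.74 in, d_i = 2.05 in
I = π(d_o⁴ − d_i⁴)/64 = π(2.74⁴ − 2.050⁴)/64 = 1.900 in⁴
A = 2.596 in²;  r_min = √(I/A) = √(1.900/2.596) = 0.8555 in
L_e = K·L = 0.5 × 127 = 63.50 in
λ = L_e / r_min = 63.500 / 0.8555 = 74.2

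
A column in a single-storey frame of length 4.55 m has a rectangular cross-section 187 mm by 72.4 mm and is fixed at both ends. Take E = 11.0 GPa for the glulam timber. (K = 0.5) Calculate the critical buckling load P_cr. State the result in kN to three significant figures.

Buckling occurs about the weak axis: I_min = h·b³/12 with b = 72.4 mm (the shorter side).
I_min = 187×72.4³/12 = 5.914×10^6 mm⁴
I = 5.914×10^6 mm⁴ = 5.914×10^-6 m⁴
Effective length L_e = K·L = 0.5 × 4.55 = 2.275 m
P_cr = π²EI / L_e² = π² × 11.0×10⁹ × 5.914×10^-6 / 2.275² = 1.241×10^5 N

P_cr ≈ 124 kN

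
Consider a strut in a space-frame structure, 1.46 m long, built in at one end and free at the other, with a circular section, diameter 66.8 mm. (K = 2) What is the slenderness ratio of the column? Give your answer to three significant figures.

For a solid circle r = d/4 = 66.8/4 = 16.70 mm
L_e = K·L = 2 × 1.46 m = 2.920 m = 2920.0 mm
λ = L_e / r_min = 2920.0 / 16.70 = 175

λ ≈ 175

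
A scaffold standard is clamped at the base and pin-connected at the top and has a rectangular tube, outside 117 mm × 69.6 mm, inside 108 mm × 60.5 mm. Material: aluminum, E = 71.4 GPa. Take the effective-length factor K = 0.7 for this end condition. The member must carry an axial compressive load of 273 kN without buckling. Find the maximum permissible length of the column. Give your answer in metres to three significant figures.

L_max ≈ 2.61 m

Weak-axis I_min = (h_o·b_o³ − h_i·b_i³)/12 with b_o = 69.6, b_i = 60.50 mm (shorter outer/inner sides).
I_min = (117×69.6³ − 108.0×60.50³)/12 = 1.294×10^6 mm⁴
I = 1.294×10^-6 m⁴
At the buckling limit P_cr = P = 2.730×10^5 N
From P_cr = π²EI/(K·L)²:  L = (1/K)·√(π²EI/P_cr) = (1/0.7)·√(π²×7.14×10^10×1.294×10^-6/2.730×10^5)
L = 2.61 m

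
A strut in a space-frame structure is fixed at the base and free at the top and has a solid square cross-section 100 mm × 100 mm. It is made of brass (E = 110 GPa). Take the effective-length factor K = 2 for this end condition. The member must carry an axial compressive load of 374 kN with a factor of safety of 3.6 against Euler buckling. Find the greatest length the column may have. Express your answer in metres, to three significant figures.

L_max ≈ 1.30 m

I = a⁴/12 = 100⁴/12 = 8.333×10^6 mm⁴
I = 8.333×10^-6 m⁴
Required critical load P_cr = n·P = 3.6 × 374 = 1346 kN = 1.346×10^6 N
From P_cr = π²EI/(K·L)²:  L = (1/K)·√(π²EI/P_cr) = (1/2)·√(π²×1.10×10^11×8.333×10^-6/1.346×10^6)
L = 1.30 m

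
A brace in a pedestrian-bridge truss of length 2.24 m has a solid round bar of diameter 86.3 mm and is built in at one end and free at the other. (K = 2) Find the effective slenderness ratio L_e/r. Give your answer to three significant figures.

λ ≈ 208

I = πd⁴/64 = π×86.3⁴/64 = 2.723×10^6 mm⁴
A = 5.849×10^3 mm²;  r_min = √(I/A) = √(2.723×10^6/5.849×10^3) = 21.57 mm
L_e = K·L = 2 × 2.24 m = 4.480 m = 4480.0 mm
λ = L_e / r_min = 4480.0 / 21.57 = 208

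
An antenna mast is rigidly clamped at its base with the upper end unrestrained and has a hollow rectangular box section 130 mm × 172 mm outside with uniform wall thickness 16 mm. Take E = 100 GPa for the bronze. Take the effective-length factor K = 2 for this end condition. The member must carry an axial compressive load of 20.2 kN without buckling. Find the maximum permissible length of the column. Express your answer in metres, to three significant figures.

Inner dimensions: h_i = 172 − 2×16 = 140.0 mm, b_i = 130 − 2×16 = 98.00 mm
Weak-axis I_min = (h_o·b_o³ − h_i·b_i³)/12 with b_o = 130, b_i = 98.00 mm (shorter outer/inner sides).
I_min = (172×130³ − 140.0×98.00³)/12 = 2.051×10^7 mm⁴
I = 2.051×10^-5 m⁴
At the buckling limit P_cr = P = 2.020×10^4 N
From P_cr = π²EI/(K·L)²:  L = (1/K)·√(π²EI/P_cr) = (1/2)·√(π²×1.00×10^11×2.051×10^-5/2.020×10^4)
L = 15.8 m

L_max ≈ 15.8 m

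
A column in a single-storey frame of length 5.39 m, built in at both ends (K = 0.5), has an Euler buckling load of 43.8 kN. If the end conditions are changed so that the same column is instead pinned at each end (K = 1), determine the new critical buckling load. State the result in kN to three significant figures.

P_cr ≈ 11.0 kN

P_cr ∝ 1/K², so P_cr,new = P_cr,old × (K_old/K_new)² = 43.8 × (0.5/1)²
= 43.8 × 0.2500 = 11.0 kN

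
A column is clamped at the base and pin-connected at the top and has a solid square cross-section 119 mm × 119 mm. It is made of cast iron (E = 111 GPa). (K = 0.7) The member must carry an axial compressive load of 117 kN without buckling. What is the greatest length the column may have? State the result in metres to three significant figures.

I = a⁴/12 = 119⁴/12 = 1.671×10^7 mm⁴
I = 1.671×10^-5 m⁴
At the buckling limit P_cr = P = 1.170×10^5 N
From P_cr = π²EI/(K·L)²:  L = (1/K)·√(π²EI/P_cr) = (1/0.7)·√(π²×1.11×10^11×1.671×10^-5/1.170×10^5)
L = 17.9 m

L_max ≈ 17.9 m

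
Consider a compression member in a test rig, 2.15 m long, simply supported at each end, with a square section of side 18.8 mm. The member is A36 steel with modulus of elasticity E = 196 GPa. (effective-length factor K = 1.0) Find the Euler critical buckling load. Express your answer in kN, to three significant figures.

I = a⁴/12 = 18.8⁴/12 = 1.041×10^4 mm⁴
I = 1.041×10^4 mm⁴ = 1.041×10^-8 m⁴
Effective length L_e = K·L = 1 × 2.15 = 2.150 m
P_cr = π²EI / L_e² = π² × 196×10⁹ × 1.041×10^-8 / 2.150² = 4.356×10^3 N

P_cr ≈ 4.36 kN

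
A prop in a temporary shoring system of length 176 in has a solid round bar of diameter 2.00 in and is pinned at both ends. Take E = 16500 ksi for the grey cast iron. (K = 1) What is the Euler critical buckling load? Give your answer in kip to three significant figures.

P_cr ≈ 4.13 kip

I = πd⁴/64 = π×2.00⁴/64 = 0.7854 in⁴
Effective length L_e = K·L = 1 × 176 = 176.0 in
P_cr = π²EI / L_e² = π² × 16500×10³ × 0.7854 / 176.0² = 4.129×10^3 lb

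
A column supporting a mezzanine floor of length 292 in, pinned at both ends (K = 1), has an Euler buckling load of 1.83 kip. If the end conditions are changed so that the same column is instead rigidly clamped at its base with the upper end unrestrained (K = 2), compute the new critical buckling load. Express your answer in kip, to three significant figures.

P_cr ≈ 0.458 kip

P_cr ∝ 1/K², so P_cr,new = P_cr,old × (K_old/K_new)² = 1.83 × (1/2)²
= 1.83 × 0.2500 = 0.458 kip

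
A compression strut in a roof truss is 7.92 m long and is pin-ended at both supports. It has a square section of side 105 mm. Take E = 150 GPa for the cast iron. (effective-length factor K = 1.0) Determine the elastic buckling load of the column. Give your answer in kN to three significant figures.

I = a⁴/12 = 105⁴/12 = 1.013×10^7 mm⁴
I = 1.013×10^7 mm⁴ = 1.013×10^-5 m⁴
Effective length L_e = K·L = 1 × 7.92 = 7.920 m
P_cr = π²EI / L_e² = π² × 150×10⁹ × 1.013×10^-5 / 7.920² = 2.391×10^5 N

P_cr ≈ 239 kN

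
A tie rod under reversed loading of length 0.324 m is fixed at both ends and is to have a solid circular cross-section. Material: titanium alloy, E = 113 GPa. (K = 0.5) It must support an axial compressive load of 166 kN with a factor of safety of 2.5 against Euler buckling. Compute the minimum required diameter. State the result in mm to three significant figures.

Required P_cr = n·P = 2.5 × 166 = 415.0 kN
L_e = K·L = 0.5 × 0.324 = 0.1620 m
Required I = P_cr·L_e²/(π²E) = 4.150×10^5 × 0.1620² / (π² × 1.13×10^11) = 9.766×10^-9 m⁴
I_req = 9.766×10^3 mm⁴
Solid circle: I = πd⁴/64  ⇒  d = (64I/π)^(1/4) = (64×9.766×10^3/π)^(1/4) = 21.1 mm

d ≈ 21.1 mm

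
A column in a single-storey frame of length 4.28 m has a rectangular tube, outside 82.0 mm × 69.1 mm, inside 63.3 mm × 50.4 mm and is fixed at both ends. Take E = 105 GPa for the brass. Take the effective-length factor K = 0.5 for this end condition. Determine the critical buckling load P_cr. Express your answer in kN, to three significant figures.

P_cr ≈ 357 kN

Weak-axis I_min = (h_o·b_o³ − h_i·b_i³)/12 with b_o = 69.1, b_i = 50.40 mm (shorter outer/inner sides).
I_min = (82.0×69.1³ − 63.30×50.40³)/12 = 1.579×10^6 mm⁴
I = 1.579×10^6 mm⁴ = 1.579×10^-6 m⁴
Effective length L_e = K·L = 0.5 × 4.28 = 2.140 m
P_cr = π²EI / L_e² = π² × 105×10⁹ × 1.579×10^-6 / 2.140² = 3.574×10^5 N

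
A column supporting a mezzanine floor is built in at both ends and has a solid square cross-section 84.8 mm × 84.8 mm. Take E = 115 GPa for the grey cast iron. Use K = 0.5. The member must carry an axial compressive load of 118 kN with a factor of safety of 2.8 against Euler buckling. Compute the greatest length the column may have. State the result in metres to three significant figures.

L_max ≈ 7.70 m

I = a⁴/12 = 84.8⁴/12 = 4.309×10^6 mm⁴
I = 4.309×10^-6 m⁴
Required critical load P_cr = n·P = 2.8 × 118 = 330.4 kN = 3.304×10^5 N
From P_cr = π²EI/(K·L)²:  L = (1/K)·√(π²EI/P_cr) = (1/0.5)·√(π²×1.15×10^11×4.309×10^-6/3.304×10^5)
L = 7.70 m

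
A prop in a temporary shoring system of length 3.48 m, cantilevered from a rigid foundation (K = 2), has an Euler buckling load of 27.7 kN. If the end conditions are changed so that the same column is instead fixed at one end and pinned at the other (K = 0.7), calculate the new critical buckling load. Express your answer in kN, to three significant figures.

P_cr ∝ 1/K², so P_cr,new = P_cr,old × (K_old/K_new)² = 27.7 × (2/0.7)²
= 27.7 × 8.163 = 226 kN

P_cr ≈ 226 kN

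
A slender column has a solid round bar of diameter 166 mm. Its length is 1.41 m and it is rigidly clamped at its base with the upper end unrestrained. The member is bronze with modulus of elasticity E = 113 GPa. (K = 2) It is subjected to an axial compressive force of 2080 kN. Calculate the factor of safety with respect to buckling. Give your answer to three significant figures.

n ≈ 2.51

I = πd⁴/64 = π×166⁴/64 = 3.727×10^7 mm⁴
I = 3.727×10^7 mm⁴ = 3.727×10^-5 m⁴
Effective length L_e = K·L = 2 × 1.41 = 2.820 m
P_cr = π²EI / L_e² = π² × 113×10⁹ × 3.727×10^-5 / 2.820² = 5.227×10^6 N
Factor of safety n = P_cr / P = 5227.4 / 2080 = 2.51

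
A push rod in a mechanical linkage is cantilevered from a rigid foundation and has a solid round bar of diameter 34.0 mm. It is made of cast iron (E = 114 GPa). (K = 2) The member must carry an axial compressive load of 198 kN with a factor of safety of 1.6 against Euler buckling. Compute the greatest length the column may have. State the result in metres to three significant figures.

L_max ≈ 0.241 m

I = πd⁴/64 = π×34.0⁴/64 = 6.560×10^4 mm⁴
I = 6.560×10^-8 m⁴
Required critical load P_cr = n·P = 1.6 × 198 = 316.8 kN = 3.168×10^5 N
From P_cr = π²EI/(K·L)²:  L = (1/K)·√(π²EI/P_cr) = (1/2)·√(π²×1.14×10^11×6.560×10^-8/3.168×10^5)
L = 0.241 m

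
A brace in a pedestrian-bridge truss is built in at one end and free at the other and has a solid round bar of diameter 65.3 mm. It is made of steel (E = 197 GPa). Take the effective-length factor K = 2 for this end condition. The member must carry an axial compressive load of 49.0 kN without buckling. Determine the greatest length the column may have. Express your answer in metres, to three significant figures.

I = πd⁴/64 = π×65.3⁴/64 = 8.925×10^5 mm⁴
I = 8.925×10^-7 m⁴
At the buckling limit P_cr = P = 4.900×10^4 N
From P_cr = π²EI/(K·L)²:  L = (1/K)·√(π²EI/P_cr) = (1/2)·√(π²×1.97×10^11×8.925×10^-7/4.900×10^4)
L = 2.98 m

L_max ≈ 2.98 m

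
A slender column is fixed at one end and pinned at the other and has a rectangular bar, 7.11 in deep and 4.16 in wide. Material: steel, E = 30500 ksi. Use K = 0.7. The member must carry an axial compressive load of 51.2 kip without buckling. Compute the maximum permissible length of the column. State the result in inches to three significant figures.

Buckling occurs about the weak axis: I_min = h·b³/12 with b = 4.16 in (the shorter side).
I_min = 7.11×4.16³/12 = 42.65 in⁴
At the buckling limit P_cr = P = 5.120×10^4 lb
From P_cr = π²EI/(K·L)²:  L = (1/K)·√(π²EI/P_cr) = (1/0.7)·√(π²×3.05×10^7×42.65/5.120×10^4)
L = 715 in

L_max ≈ 715 in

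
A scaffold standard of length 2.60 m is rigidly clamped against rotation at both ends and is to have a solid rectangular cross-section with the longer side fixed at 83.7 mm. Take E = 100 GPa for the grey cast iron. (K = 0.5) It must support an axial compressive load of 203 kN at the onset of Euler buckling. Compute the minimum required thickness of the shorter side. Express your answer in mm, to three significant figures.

L_e = K·L = 0.5 × 2.60 = 1.300 m
Required I = P_cr·L_e²/(π²E) = 2.030×10^5 × 1.300² / (π² × 1.00×10^11) = 3.476×10^-7 m⁴
I_req = 3.476×10^5 mm⁴
Rectangle, weak axis: I_min = h·b³/12 with h = 83.7 mm fixed  ⇒  b = (12I/h)^(1/3) = 36.8 mm

b ≈ 36.8 mm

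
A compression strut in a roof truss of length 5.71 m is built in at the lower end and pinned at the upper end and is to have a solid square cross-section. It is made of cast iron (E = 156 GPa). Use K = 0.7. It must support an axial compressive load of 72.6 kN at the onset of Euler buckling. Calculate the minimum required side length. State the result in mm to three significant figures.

a ≈ 54.8 mm

L_e = K·L = 0.7 × 5.71 = 3.997 m
Required I = P_cr·L_e²/(π²E) = 7.260×10^4 × 3.997² / (π² × 1.56×10^11) = 7.533×10^-7 m⁴
I_req = 7.533×10^5 mm⁴
Solid square: I = a⁴/12  ⇒  a = (12I)^(1/4) = (12×7.533×10^5)^(1/4) = 54.8 mm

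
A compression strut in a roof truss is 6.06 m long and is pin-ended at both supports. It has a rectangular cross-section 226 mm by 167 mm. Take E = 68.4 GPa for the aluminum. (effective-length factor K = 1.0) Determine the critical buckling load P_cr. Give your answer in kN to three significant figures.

P_cr ≈ 1610 kN

Buckling occurs about the weak axis: I_min = h·b³/12 with b = 167 mm (the shorter side).
I_min = 226×167³/12 = 8.772×10^7 mm⁴
I = 8.772×10^7 mm⁴ = 8.772×10^-5 m⁴
Effective length L_e = K·L = 1 × 6.06 = 6.060 m
P_cr = π²EI / L_e² = π² × 68.4×10⁹ × 8.772×10^-5 / 6.060² = 1.612×10^6 N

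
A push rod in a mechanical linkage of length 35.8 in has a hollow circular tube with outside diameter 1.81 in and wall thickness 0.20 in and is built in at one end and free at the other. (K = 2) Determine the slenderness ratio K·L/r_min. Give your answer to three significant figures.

λ ≈ 125

Inner diameter d_i = 1.81 − 2×0.20 = 1.410 in
I = π(d_o⁴ − d_i⁴)/64 = π(1.81⁴ − 1.410⁴)/64 = 0.3328 in⁴
A = 1.012 in²;  r_min = √(I/A) = √(0.3328/1.012) = 0.5736 in
L_e = K·L = 2 × 35.8 = 71.60 in
λ = L_e / r_min = 71.600 / 0.5736 = 125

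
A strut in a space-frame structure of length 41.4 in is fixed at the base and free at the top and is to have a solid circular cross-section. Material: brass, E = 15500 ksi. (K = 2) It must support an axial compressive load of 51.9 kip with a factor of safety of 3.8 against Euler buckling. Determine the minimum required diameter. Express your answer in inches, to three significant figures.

Required P_cr = n·P = 3.8 × 51.9 = 197.2 kip
L_e = K·L = 2 × 41.4 = 82.80 in
Required I = P_cr·L_e²/(π²E) = 1.972×10^5 × 82.80² / (π² × 1.55×10^7) = 8.839 in⁴
Solid circle: I = πd⁴/64  ⇒  d = (64I/π)^(1/4) = (64×8.839/π)^(1/4) = 3.66 in

d ≈ 3.66 in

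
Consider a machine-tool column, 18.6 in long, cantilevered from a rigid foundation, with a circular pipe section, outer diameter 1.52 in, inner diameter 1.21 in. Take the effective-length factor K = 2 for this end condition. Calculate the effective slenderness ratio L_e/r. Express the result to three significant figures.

λ ≈ 76.6

d_o = 1.52 in, d_i = 1.21 in
I = π(d_o⁴ − d_i⁴)/64 = π(1.52⁴ − 1.210⁴)/64 = 0.1568 in⁴
A = 0.6647 in²;  r_min = √(I/A) = √(0.1568/0.6647) = 0.4857 in
L_e = K·L = 2 × 18.6 = 37.20 in
λ = L_e / r_min = 37.200 / 0.4857 = 76.6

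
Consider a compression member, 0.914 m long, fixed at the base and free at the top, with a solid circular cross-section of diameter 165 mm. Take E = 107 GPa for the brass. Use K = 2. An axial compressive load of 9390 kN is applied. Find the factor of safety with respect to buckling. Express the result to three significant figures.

I = πd⁴/64 = π×165⁴/64 = 3.638×10^7 mm⁴
I = 3.638×10^7 mm⁴ = 3.638×10^-5 m⁴
Effective length L_e = K·L = 2 × 0.914 = 1.828 m
P_cr = π²EI / L_e² = π² × 107×10⁹ × 3.638×10^-5 / 1.828² = 1.150×10^7 N
Factor of safety n = P_cr / P = 11498 / 9390 = 1.22

n ≈ 1.22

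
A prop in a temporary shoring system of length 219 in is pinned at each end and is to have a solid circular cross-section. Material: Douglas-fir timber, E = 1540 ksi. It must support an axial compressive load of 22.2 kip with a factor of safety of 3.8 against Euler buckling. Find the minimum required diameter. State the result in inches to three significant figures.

Required P_cr = n·P = 3.8 × 22.2 = 84.36 kip
L_e = K·L = 1 × 219 = 219.0 in
Required I = P_cr·L_e²/(π²E) = 8.436×10^4 × 219.0² / (π² × 1.54×10^6) = 266.2 in⁴
Solid circle: I = πd⁴/64  ⇒  d = (64I/π)^(1/4) = (64×266.2/π)^(1/4) = 8.58 in

d ≈ 8.58 in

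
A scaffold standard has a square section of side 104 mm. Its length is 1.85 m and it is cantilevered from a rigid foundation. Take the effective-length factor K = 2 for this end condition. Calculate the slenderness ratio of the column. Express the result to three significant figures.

I = a⁴/12 = 104⁴/12 = 9.749×10^6 mm⁴
A = 1.082×10^4 mm²;  r_min = √(I/A) = √(9.749×10^6/1.082×10^4) = 30.02 mm
L_e = K·L = 2 × 1.85 m = 3.700 m = 3700.0 mm
λ = L_e / r_min = 3700.0 / 30.02 = 123

λ ≈ 123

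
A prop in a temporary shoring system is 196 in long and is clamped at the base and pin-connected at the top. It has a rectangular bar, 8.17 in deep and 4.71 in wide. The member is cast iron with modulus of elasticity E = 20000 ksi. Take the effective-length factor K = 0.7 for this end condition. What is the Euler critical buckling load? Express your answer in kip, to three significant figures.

Buckling occurs about the weak axis: I_min = h·b³/12 with b = 4.71 in (the shorter side).
I_min = 8.17×4.71³/12 = 71.14 in⁴
Effective length L_e = K·L = 0.7 × 196 = 137.2 in
P_cr = π²EI / L_e² = π² × 20000×10³ × 71.14 / 137.2² = 7.460×10^5 lb

P_cr ≈ 746 kip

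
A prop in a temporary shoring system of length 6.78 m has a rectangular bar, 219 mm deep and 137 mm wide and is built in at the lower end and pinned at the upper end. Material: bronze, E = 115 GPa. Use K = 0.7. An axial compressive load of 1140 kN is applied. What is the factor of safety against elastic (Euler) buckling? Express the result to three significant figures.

Buckling occurs about the weak axis: I_min = h·b³/12 with b = 137 mm (the shorter side).
I_min = 219×137³/12 = 4.693×10^7 mm⁴
I = 4.693×10^7 mm⁴ = 4.693×10^-5 m⁴
Effective length L_e = K·L = 0.7 × 6.78 = 4.746 m
P_cr = π²EI / L_e² = π² × 115×10⁹ × 4.693×10^-5 / 4.746² = 2.365×10^6 N
Factor of safety n = P_cr / P = 2364.6 / 1140 = 2.07

n ≈ 2.07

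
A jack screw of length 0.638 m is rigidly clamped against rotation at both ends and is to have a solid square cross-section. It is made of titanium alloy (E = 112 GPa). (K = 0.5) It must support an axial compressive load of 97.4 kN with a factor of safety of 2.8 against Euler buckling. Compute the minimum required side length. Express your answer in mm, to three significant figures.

a ≈ 23.4 mm

Required P_cr = n·P = 2.8 × 97.4 = 272.7 kN
L_e = K·L = 0.5 × 0.638 = 0.3190 m
Required I = P_cr·L_e²/(π²E) = 2.727×10^5 × 0.3190² / (π² × 1.12×10^11) = 2.511×10^-8 m⁴
I_req = 2.511×10^4 mm⁴
Solid square: I = a⁴/12  ⇒  a = (12I)^(1/4) = (12×2.511×10^4)^(1/4) = 23.4 mm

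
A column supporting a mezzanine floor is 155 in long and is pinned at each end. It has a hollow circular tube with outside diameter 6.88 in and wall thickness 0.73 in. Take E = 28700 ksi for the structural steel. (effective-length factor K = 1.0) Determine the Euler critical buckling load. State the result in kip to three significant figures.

P_cr ≈ 797 kip

Inner diameter d_i = 6.88 − 2×0.73 = 5.420 in
I = π(d_o⁴ − d_i⁴)/64 = π(6.88⁴ − 5.420⁴)/64 = 67.62 in⁴
Effective length L_e = K·L = 1 × 155 = 155.0 in
P_cr = π²EI / L_e² = π² × 28700×10³ × 67.62 / 155.0² = 7.973×10^5 lb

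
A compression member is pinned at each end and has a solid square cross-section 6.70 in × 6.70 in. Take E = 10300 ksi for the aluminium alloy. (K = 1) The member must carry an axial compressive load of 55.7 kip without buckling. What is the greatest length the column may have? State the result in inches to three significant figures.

I = a⁴/12 = 6.70⁴/12 = 167.9 in⁴
At the buckling limit P_cr = P = 5.570×10^4 lb
From P_cr = π²EI/(K·L)²:  L = (1/K)·√(π²EI/P_cr) = (1/1)·√(π²×1.03×10^7×167.9/5.570×10^4)
L = 554 in

L_max ≈ 554 in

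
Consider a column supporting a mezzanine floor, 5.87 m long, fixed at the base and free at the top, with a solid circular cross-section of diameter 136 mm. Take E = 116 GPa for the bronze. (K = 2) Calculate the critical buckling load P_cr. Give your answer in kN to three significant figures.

P_cr ≈ 139 kN

I = πd⁴/64 = π×136⁴/64 = 1.679×10^7 mm⁴
I = 1.679×10^7 mm⁴ = 1.679×10^-5 m⁴
Effective length L_e = K·L = 2 × 5.87 = 11.74 m
P_cr = π²EI / L_e² = π² × 116×10⁹ × 1.679×10^-5 / 11.74² = 1.395×10^5 N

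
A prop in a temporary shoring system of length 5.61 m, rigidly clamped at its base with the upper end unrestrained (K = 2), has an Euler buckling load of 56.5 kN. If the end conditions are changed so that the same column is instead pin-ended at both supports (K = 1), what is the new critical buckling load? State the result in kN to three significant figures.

P_cr ≈ 226 kN

P_cr ∝ 1/K², so P_cr,new = P_cr,old × (K_old/K_new)² = 56.5 × (2/1)²
= 56.5 × 4.000 = 226 kN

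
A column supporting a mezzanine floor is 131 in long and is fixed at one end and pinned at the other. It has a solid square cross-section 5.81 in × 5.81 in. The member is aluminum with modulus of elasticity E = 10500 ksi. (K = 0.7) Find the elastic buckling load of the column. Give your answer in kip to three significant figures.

I = a⁴/12 = 5.81⁴/12 = 94.96 in⁴
Effective length L_e = K·L = 0.7 × 131 = 91.70 in
P_cr = π²EI / L_e² = π² × 10500×10³ × 94.96 / 91.70² = 1.170×10^6 lb

P_cr ≈ 1170 kip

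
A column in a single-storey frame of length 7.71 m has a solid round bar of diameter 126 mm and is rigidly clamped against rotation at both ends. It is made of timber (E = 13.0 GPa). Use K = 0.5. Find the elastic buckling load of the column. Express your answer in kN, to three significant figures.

I = πd⁴/64 = π×126⁴/64 = 1.237×10^7 mm⁴
I = 1.237×10^7 mm⁴ = 1.237×10^-5 m⁴
Effective length L_e = K·L = 0.5 × 7.71 = 3.855 m
P_cr = π²EI / L_e² = π² × 13.0×10⁹ × 1.237×10^-5 / 3.855² = 1.068×10^5 N

P_cr ≈ 107 kN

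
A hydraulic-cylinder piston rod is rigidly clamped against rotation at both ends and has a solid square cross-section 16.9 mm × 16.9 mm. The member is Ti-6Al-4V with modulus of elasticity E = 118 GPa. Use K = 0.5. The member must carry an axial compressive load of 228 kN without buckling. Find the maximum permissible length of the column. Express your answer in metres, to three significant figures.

L_max ≈ 0.373 m

I = a⁴/12 = 16.9⁴/12 = 6.798×10^3 mm⁴
I = 6.798×10^-9 m⁴
At the buckling limit P_cr = P = 2.280×10^5 N
From P_cr = π²EI/(K·L)²:  L = (1/K)·√(π²EI/P_cr) = (1/0.5)·√(π²×1.18×10^11×6.798×10^-9/2.280×10^5)
L = 0.373 m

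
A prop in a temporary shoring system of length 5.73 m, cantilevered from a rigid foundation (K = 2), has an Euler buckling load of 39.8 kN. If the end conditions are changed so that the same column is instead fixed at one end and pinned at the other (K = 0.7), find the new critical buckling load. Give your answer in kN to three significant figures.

P_cr ∝ 1/K², so P_cr,new = P_cr,old × (K_old/K_new)² = 39.8 × (2/0.7)²
= 39.8 × 8.163 = 325 kN

P_cr ≈ 325 kN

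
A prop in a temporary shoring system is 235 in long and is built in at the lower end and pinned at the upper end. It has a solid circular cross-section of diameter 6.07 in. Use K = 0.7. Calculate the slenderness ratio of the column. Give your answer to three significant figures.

λ ≈ 108

For a solid circle r = d/4 = 6.07/4 = 1.518 in
L_e = K·L = 0.7 × 235 = 164.5 in
λ = L_e / r_min = 164.50 / 1.518 = 108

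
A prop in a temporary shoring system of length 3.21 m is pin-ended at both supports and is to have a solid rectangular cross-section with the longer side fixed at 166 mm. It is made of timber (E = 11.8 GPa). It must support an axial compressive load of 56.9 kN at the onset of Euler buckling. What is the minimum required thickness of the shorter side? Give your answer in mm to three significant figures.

b ≈ 71.4 mm

L_e = K·L = 1 × 3.21 = 3.210 m
Required I = P_cr·L_e²/(π²E) = 5.690×10^4 × 3.210² / (π² × 1.18×10^10) = 5.034×10^-6 m⁴
I_req = 5.034×10^6 mm⁴
Rectangle, weak axis: I_min = h·b³/12 with h = 166 mm fixed  ⇒  b = (12I/h)^(1/3) = 71.4 mm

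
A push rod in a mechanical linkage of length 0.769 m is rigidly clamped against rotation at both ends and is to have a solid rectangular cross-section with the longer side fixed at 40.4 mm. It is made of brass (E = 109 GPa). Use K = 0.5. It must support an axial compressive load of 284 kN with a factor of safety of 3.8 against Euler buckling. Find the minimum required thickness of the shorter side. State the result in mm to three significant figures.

b ≈ 35.3 mm

Required P_cr = n·P = 3.8 × 284 = 1079 kN
L_e = K·L = 0.5 × 0.769 = 0.3845 m
Required I = P_cr·L_e²/(π²E) = 1.079×10^6 × 0.3845² / (π² × 1.09×10^11) = 1.483×10^-7 m⁴
I_req = 1.483×10^5 mm⁴
Rectangle, weak axis: I_min = h·b³/12 with h = 40.4 mm fixed  ⇒  b = (12I/h)^(1/3) = 35.3 mm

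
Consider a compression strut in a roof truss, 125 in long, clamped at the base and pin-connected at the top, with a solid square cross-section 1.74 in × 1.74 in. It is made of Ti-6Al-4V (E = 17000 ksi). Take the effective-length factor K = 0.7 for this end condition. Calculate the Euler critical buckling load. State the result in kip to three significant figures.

I = a⁴/12 = 1.74⁴/12 = 0.7639 in⁴
Effective length L_e = K·L = 0.7 × 125 = 87.50 in
P_cr = π²EI / L_e² = π² × 17000×10³ × 0.7639 / 87.50² = 1.674×10^4 lb

P_cr ≈ 16.7 kip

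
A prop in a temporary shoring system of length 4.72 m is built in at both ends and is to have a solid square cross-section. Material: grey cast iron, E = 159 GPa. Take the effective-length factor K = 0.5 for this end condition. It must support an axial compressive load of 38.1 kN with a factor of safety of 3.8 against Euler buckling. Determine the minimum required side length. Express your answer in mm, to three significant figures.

Required P_cr = n·P = 3.8 × 38.1 = 144.8 kN
L_e = K·L = 0.5 × 4.72 = 2.360 m
Required I = P_cr·L_e²/(π²E) = 1.448×10^5 × 2.360² / (π² × 1.59×10^11) = 5.138×10^-7 m⁴
I_req = 5.138×10^5 mm⁴
Solid square: I = a⁴/12  ⇒  a = (12I)^(1/4) = (12×5.138×10^5)^(1/4) = 49.8 mm

a ≈ 49.8 mm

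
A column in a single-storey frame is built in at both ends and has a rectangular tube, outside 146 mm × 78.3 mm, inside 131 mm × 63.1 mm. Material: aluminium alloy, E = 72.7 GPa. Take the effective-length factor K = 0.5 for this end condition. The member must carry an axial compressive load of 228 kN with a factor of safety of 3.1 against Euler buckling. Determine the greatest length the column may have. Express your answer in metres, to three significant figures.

L_max ≈ 3.55 m

Weak-axis I_min = (h_o·b_o³ − h_i·b_i³)/12 with b_o = 78.3, b_i = 63.10 mm (shorter outer/inner sides).
I_min = (146×78.3³ − 131.0×63.10³)/12 = 3.098×10^6 mm⁴
I = 3.098×10^-6 m⁴
Required critical load P_cr = n·P = 3.1 × 228 = 706.8 kN = 7.068×10^5 N
From P_cr = π²EI/(K·L)²:  L = (1/K)·√(π²EI/P_cr) = (1/0.5)·√(π²×7.27×10^10×3.098×10^-6/7.068×10^5)
L = 3.55 m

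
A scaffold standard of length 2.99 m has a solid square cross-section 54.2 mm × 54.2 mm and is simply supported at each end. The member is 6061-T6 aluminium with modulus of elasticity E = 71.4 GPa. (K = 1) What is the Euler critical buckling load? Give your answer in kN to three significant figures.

I = a⁴/12 = 54.2⁴/12 = 7.191×10^5 mm⁴
I = 7.191×10^5 mm⁴ = 7.191×10^-7 m⁴
Effective length L_e = K·L = 1 × 2.99 = 2.990 m
P_cr = π²EI / L_e² = π² × 71.4×10⁹ × 7.191×10^-7 / 2.990² = 5.669×10^4 N

P_cr ≈ 56.7 kN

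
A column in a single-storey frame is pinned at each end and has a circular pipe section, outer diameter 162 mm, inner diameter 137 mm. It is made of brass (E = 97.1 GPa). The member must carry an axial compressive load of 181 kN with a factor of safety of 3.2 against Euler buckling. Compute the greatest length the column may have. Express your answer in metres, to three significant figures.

d_o = 162 mm, d_i = 137 mm
I = π(d_o⁴ − d_i⁴)/64 = π(162⁴ − 137.0⁴)/64 = 1.652×10^7 mm⁴
I = 1.652×10^-5 m⁴
Required critical load P_cr = n·P = 3.2 × 181 = 579.2 kN = 5.792×10^5 N
From P_cr = π²EI/(K·L)²:  L = (1/K)·√(π²EI/P_cr) = (1/1)·√(π²×9.71×10^10×1.652×10^-5/5.792×10^5)
L = 5.23 m

L_max ≈ 5.23 m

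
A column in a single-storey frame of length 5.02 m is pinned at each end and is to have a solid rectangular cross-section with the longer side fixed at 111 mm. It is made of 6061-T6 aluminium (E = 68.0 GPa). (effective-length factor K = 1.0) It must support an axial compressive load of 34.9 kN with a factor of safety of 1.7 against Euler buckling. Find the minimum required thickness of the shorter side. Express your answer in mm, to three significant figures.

b ≈ 62.2 mm

Required P_cr = n·P = 1.7 × 34.9 = 59.33 kN
L_e = K·L = 1 × 5.02 = 5.020 m
Required I = P_cr·L_e²/(π²E) = 5.933×10^4 × 5.020² / (π² × 6.80×10^10) = 2.228×10^-6 m⁴
I_req = 2.228×10^6 mm⁴
Rectangle, weak axis: I_min = h·b³/12 with h = 111 mm fixed  ⇒  b = (12I/h)^(1/3) = 62.2 mm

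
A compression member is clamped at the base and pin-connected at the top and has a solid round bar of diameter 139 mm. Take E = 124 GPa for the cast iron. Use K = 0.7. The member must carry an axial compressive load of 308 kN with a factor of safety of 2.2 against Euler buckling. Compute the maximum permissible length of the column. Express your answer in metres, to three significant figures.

I = πd⁴/64 = π×139⁴/64 = 1.832×10^7 mm⁴
I = 1.832×10^-5 m⁴
Required critical load P_cr = n·P = 2.2 × 308 = 677.6 kN = 6.776×10^5 N
From P_cr = π²EI/(K·L)²:  L = (1/K)·√(π²EI/P_cr) = (1/0.7)·√(π²×1.24×10^11×1.832×10^-5/6.776×10^5)
L = 8.22 m

L_max ≈ 8.22 m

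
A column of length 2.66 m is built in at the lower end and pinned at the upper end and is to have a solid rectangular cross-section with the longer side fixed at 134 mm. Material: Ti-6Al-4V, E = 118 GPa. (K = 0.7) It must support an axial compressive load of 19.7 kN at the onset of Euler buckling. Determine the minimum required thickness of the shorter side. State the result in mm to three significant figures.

b ≈ 17.4 mm

L_e = K·L = 0.7 × 2.66 = 1.862 m
Required I = P_cr·L_e²/(π²E) = 1.970×10^4 × 1.862² / (π² × 1.18×10^11) = 5.865×10^-8 m⁴
I_req = 5.865×10^4 mm⁴
Rectangle, weak axis: I_min = h·b³/12 with h = 134 mm fixed  ⇒  b = (12I/h)^(1/3) = 17.4 mm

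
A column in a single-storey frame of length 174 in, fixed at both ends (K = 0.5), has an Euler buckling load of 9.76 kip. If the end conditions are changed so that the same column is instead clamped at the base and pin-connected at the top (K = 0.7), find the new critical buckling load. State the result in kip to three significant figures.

P_cr ≈ 4.98 kip

P_cr ∝ 1/K², so P_cr,new = P_cr,old × (K_old/K_new)² = 9.76 × (0.5/0.7)²
= 9.76 × 0.5102 = 4.98 kip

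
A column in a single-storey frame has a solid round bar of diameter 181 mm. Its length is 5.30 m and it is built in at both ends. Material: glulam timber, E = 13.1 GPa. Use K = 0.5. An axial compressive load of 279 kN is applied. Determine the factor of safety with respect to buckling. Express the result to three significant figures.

n ≈ 3.48

I = πd⁴/64 = π×181⁴/64 = 5.268×10^7 mm⁴
I = 5.268×10^7 mm⁴ = 5.268×10^-5 m⁴
Effective length L_e = K·L = 0.5 × 5.30 = 2.650 m
P_cr = π²EI / L_e² = π² × 13.1×10⁹ × 5.268×10^-5 / 2.650² = 9.700×10^5 N
Factor of safety n = P_cr / P = 969.98 / 279 = 3.48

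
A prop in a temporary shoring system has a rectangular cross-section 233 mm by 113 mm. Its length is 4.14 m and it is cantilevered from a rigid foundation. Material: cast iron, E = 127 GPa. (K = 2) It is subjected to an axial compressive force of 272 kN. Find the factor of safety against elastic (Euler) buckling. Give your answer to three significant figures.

n ≈ 1.88

Buckling occurs about the weak axis: I_min = h·b³/12 with b = 113 mm (the shorter side).
I_min = 233×113³/12 = 2.802×10^7 mm⁴
I = 2.802×10^7 mm⁴ = 2.802×10^-5 m⁴
Effective length L_e = K·L = 2 × 4.14 = 8.280 m
P_cr = π²EI / L_e² = π² × 127×10⁹ × 2.802×10^-5 / 8.280² = 5.122×10^5 N
Factor of safety n = P_cr / P = 512.22 / 272 = 1.88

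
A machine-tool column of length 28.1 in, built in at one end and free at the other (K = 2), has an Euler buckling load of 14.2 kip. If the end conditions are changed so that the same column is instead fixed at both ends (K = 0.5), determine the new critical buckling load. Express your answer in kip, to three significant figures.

P_cr ∝ 1/K², so P_cr,new = P_cr,old × (K_old/K_new)² = 14.2 × (2/0.5)²
= 14.2 × 16.00 = 227 kip

P_cr ≈ 227 kip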